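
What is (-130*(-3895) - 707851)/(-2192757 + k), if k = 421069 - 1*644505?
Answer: 11853/142129 ≈ 0.083396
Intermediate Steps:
k = -223436 (k = 421069 - 644505 = -223436)
(-130*(-3895) - 707851)/(-2192757 + k) = (-130*(-3895) - 707851)/(-2192757 - 223436) = (506350 - 707851)/(-2416193) = -201501*(-1/2416193) = 11853/142129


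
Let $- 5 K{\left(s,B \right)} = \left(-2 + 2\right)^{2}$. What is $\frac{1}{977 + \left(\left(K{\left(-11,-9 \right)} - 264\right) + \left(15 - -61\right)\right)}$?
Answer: $\frac{1}{789} \approx 0.0012674$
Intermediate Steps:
$K{\left(s,B \right)} = 0$ ($K{\left(s,B \right)} = - \frac{\left(-2 + 2\right)^{2}}{5} = - \frac{0^{2}}{5} = \left(- \frac{1}{5}\right) 0 = 0$)
$\frac{1}{977 + \left(\left(K{\left(-11,-9 \right)} - 264\right) + \left(15 - -61\right)\right)} = \frac{1}{977 + \left(\left(0 - 264\right) + \left(15 - -61\right)\right)} = \frac{1}{977 + \left(-264 + \left(15 + 61\right)\right)} = \frac{1}{977 + \left(-264 + 76\right)} = \frac{1}{977 - 188} = \frac{1}{789}$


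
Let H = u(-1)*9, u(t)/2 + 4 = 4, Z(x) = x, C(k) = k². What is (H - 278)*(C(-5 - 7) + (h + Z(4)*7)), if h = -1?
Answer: -47538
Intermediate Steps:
u(t) = 0 (u(t) = -8 + 2*4 = -8 + 8 = 0)
H = 0 (H = 0*9 = 0)
(H - 278)*(C(-5 - 7) + (h + Z(4)*7)) = (0 - 278)*((-5 - 7)² + (-1 + 4*7)) = -278*((-12)² + (-1 + 28)) = -278*(144 + 27) = -278*171 = -47538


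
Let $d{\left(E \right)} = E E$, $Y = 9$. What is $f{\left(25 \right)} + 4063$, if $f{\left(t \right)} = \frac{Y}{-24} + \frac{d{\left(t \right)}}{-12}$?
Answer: $\frac{96253}{24} \approx 4010.5$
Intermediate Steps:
$d{\left(E \right)} = E^{2}$
$f{\left(t \right)} = - \frac{3}{8} - \frac{t^{2}}{12}$ ($f{\left(t \right)} = \frac{9}{-24} + \frac{t^{2}}{-12} = 9 \left(- \frac{1}{24}\right) + t^{2} \left(- \frac{1}{12}\right) = - \frac{3}{8} - \frac{t^{2}}{12}$)
$f{\left(25 \right)} + 4063 = \left(- \frac{3}{8} - \frac{25^{2}}{12}\right) + 4063 = \left(- \frac{3}{8} - \frac{625}{12}\right) + 4063 = - \frac{1259}{24} + 4063 = \frac{96253}{24}$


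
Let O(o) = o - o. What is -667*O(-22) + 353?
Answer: 353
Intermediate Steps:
O(o) = 0
-667*O(-22) + 353 = -667*0 + 353 = 0 + 353 = 353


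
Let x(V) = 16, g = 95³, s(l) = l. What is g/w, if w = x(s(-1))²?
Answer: 857375/256 ≈ 3349.1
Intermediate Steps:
g = 857375
w = 256 (w = 16² = 256)
g/w = 857375/256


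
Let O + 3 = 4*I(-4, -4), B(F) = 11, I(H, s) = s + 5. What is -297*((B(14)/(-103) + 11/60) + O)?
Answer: -658647/2060 ≈ -319.73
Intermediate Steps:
I(H, s) = 5 + s
O = 1 (O = -3 + 4*(5 - 4) = -3 + 4*1 = -3 + 4 = 1)
-297*((B(14)/(-103) + 11/60) + O) = -297*((11/(-103) + 11/60) + 1) = -297*((11*(-1/103) + 11*(1/60)) + 1) = -297*((-11/103 + 11/60) + 1) = -297*(473/6180 + 1) = -297*6653/6180 = -658647/2060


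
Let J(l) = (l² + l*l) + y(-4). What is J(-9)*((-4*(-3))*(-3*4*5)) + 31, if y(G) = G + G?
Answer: -110849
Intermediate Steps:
y(G) = 2*G
J(l) = -8 + 2*l² (J(l) = (l² + l*l) + 2*(-4) = (l² + l²) - 8 = 2*l² - 8 = -8 + 2*l²)
J(-9)*((-4*(-3))*(-3*4*5)) + 31 = (-8 + 2*(-9)²)*((-4*(-3))*(-3*4*5)) + 31 = (-8 + 2*81)*(12*(-12*5)) + 31 = (-8 + 162)*(12*(-60)) + 31 = 154*(-720) + 31 = -110880 + 31 = -110849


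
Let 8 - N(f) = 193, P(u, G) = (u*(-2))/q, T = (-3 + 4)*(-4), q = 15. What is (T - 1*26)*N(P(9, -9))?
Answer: 5550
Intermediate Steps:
T = -4 (T = 1*(-4) = -4)
P(u, G) = -2*u/15 (P(u, G) = (u*(-2))/15 = -2*u*(1/15) = -2*u/15)
N(f) = -185 (N(f) = 8 - 1*193 = 8 - 193 = -185)
(T - 1*26)*N(P(9, -9)) = (-4 - 1*26)*(-185) = (-4 - 26)*(-185) = -30*(-185) = 5550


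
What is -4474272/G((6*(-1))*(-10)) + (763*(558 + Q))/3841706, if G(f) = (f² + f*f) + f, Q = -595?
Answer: -11838183571/19208530 ≈ -616.30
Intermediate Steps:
G(f) = f + 2*f² (G(f) = (f² + f²) + f = 2*f² + f = f + 2*f²)
-4474272/G((6*(-1))*(-10)) + (763*(558 + Q))/3841706 = -4474272*1/(60*(1 + 2*((6*(-1))*(-10)))) + (763*(558 - 595))/3841706 = -4474272*1/(60*(1 + 2*(-6*(-10)))) + (763*(-37))*(1/3841706) = -4474272*1/(60*(1 + 2*60)) - 28231*1/3841706 = -4474272*1/(60*(1 + 120)) - 28231/3841706 = -4474272/(60*121) - 28231/3841706 = -4474272/7260 - 28231/3841706 = -4474272*1/7260 - 28231/3841706 = -33896/55 - 28231/3841706 = -11838183571/19208530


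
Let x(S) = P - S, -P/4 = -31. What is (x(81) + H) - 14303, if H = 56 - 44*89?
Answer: -18120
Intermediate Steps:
P = 124 (P = -4*(-31) = 124)
H = -3860 (H = 56 - 3916 = -3860)
x(S) = 124 - S
(x(81) + H) - 14303 = ((124 - 1*81) - 3860) - 14303 = ((124 - 81) - 3860) - 14303 = (43 - 3860) - 14303 = -3817 - 14303 = -18120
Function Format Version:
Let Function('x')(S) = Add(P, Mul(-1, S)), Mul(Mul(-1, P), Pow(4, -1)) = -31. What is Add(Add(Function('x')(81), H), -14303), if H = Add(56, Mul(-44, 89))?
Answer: -18120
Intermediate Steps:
P = 124 (P = Mul(-4, -31) = 124)
H = -3860 (H = Add(56, -3916) = -3860)
Function('x')(S) = Add(124, Mul(-1, S))
Add(Add(Function('x')(81), H), -14303) = Add(Add(Add(124, Mul(-1, 81)), -3860), -14303) = Add(Add(Add(124, -81), -3860), -14303) = Add(Add(43, -3860), -14303) = Add(-3817, -14303) = -18120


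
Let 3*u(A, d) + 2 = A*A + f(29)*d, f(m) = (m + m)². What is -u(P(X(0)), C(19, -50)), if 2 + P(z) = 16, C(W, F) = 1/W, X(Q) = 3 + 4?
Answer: -2350/19 ≈ -123.68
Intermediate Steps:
X(Q) = 7
P(z) = 14 (P(z) = -2 + 16 = 14)
f(m) = 4*m² (f(m) = (2*m)² = 4*m²)
u(A, d) = -⅔ + A²/3 + 3364*d/3 (u(A, d) = -⅔ + (A*A + (4*29²)*d)/3 = -⅔ + (A² + (4*841)*d)/3 = -⅔ + (A² + 3364*d)/3 = -⅔ + (A²/3 + 3364*d/3) = -⅔ + A²/3 + 3364*d/3)
-u(P(X(0)), C(19, -50)) = -(-⅔ + (⅓)*14² + (3364/3)/19) = -(-⅔ + (⅓)*196 + (3364/3)*(1/19)) = -(-⅔ + 196/3 + 3364/57) = -1*2350/19 = -2350/19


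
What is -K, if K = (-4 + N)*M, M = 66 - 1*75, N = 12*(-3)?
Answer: -360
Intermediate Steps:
N = -36
M = -9 (M = 66 - 75 = -9)
K = 360 (K = (-4 - 36)*(-9) = -40*(-9) = 360)
-K = -1*360 = -360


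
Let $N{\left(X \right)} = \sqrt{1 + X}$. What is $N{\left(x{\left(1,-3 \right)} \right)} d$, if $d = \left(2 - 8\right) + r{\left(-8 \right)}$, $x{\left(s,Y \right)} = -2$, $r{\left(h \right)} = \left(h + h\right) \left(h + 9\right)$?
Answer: $- 22 i \approx - 22.0 i$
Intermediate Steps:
$r{\left(h \right)} = 2 h \left(9 + h\right)$
$d = -22$ ($d = \left(2 - 8\right) + 2 \left(-8\right) \left(9 - 8\right) = -6 + 2 \left(-8\right) 1 = -6 - 16 = -22$)
$N{\left(x{\left(1,-3 \right)} \right)} d = \sqrt{1 - 2} \left(-22\right) = \sqrt{-1} \left(-22\right) = i \left(-22\right) = - 22 i$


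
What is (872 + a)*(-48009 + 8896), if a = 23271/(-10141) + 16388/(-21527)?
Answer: -7419543749267227/218305307 ≈ -3.3987e+7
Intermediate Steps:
a = -667145525/218305307 (a = 23271*(-1/10141) + 16388*(-1/21527) = -23271/10141 - 16388/21527 = -667145525/218305307 ≈ -3.0560)
(872 + a)*(-48009 + 8896) = (872 - 667145525/218305307)*(-48009 + 8896) = (189695082179/218305307)*(-39113) = -7419543749267227/218305307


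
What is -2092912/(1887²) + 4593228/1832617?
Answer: 736465750684/383854458969 ≈ 1.9186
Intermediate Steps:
-2092912/(1887²) + 4593228/1832617 = -2092912/3560769 + 4593228*(1/1832617) = -2092912*1/3560769 + 4593228/1832617 = -2092912/3560769 + 4593228/1832617 = 736465750684/383854458969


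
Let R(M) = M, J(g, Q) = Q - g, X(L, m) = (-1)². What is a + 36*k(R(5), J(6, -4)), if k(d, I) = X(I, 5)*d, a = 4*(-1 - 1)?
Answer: 172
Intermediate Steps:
X(L, m) = 1
a = -8 (a = 4*(-2) = -8)
k(d, I) = d (k(d, I) = 1*d = d)
a + 36*k(R(5), J(6, -4)) = -8 + 36*5 = -8 + 180 = 172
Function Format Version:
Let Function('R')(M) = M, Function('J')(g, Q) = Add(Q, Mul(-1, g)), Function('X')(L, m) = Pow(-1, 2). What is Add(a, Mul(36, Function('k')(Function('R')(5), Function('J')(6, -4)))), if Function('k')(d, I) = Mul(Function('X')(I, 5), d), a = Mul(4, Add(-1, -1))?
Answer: 172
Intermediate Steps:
Function('X')(L, m) = 1
a = -8 (a = Mul(4, -2) = -8)
Function('k')(d, I) = d (Function('k')(d, I) = Mul(1, d) = d)
Add(a, Mul(36, Function('k')(Function('R')(5), Function('J')(6, -4)))) = Add(-8, Mul(36, 5)) = Add(-8, 180) = 172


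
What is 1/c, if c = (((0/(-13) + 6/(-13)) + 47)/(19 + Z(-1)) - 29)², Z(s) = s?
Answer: 54756/38204761 ≈ 0.0014332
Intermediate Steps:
c = 38204761/54756 (c = (((0/(-13) + 6/(-13)) + 47)/(19 - 1) - 29)² = (((0*(-1/13) + 6*(-1/13)) + 47)/18 - 29)² = (((0 - 6/13) + 47)*(1/18) - 29)² = ((-6/13 + 47)*(1/18) - 29)² = ((605/13)*(1/18) - 29)² = (605/234 - 29)² = (-6181/234)² = 38204761/54756 ≈ 697.73)
1/c = 1/(38204761/54756) = 54756/38204761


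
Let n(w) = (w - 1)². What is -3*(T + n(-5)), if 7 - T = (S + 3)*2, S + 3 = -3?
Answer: -147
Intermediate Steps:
S = -6 (S = -3 - 3 = -6)
T = 13 (T = 7 - (-6 + 3)*2 = 7 - (-3)*2 = 7 - 1*(-6) = 7 + 6 = 13)
n(w) = (-1 + w)²
-3*(T + n(-5)) = -3*(13 + (-1 - 5)²) = -3*(13 + (-6)²) = -3*(13 + 36) = -3*49 = -147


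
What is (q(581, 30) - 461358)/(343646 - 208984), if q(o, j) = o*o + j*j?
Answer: -122897/134662 ≈ -0.91263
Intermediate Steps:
q(o, j) = j² + o² (q(o, j) = o² + j² = j² + o²)
(q(581, 30) - 461358)/(343646 - 208984) = ((30² + 581²) - 461358)/(343646 - 208984) = ((900 + 337561) - 461358)/134662 = (338461 - 461358)*(1/134662) = -122897*1/134662 = -122897/134662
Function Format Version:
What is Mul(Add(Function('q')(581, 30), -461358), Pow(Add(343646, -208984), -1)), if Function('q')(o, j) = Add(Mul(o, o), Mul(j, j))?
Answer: Rational(-122897, 134662) ≈ -0.91263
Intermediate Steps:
Function('q')(o, j) = Add(Pow(j, 2), Pow(o, 2)) (Function('q')(o, j) = Add(Pow(o, 2), Pow(j, 2)) = Add(Pow(j, 2), Pow(o, 2)))
Mul(Add(Function('q')(581, 30), -461358), Pow(Add(343646, -208984), -1)) = Mul(Add(Add(Pow(30, 2), Pow(581, 2)), -461358), Pow(Add(343646, -208984), -1)) = Mul(Add(Add(900, 337561), -461358), Pow(134662, -1)) = Mul(Add(338461, -461358), Rational(1, 134662)) = Mul(-122897, Rational(1, 134662)) = Rational(-122897, 134662)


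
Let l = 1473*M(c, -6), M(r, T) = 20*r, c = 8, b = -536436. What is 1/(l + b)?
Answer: -1/300756 ≈ -3.3250e-6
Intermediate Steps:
l = 235680 (l = 1473*(20*8) = 1473*160 = 235680)
1/(l + b) = 1/(235680 - 536436) = 1/(-300756) = -1/300756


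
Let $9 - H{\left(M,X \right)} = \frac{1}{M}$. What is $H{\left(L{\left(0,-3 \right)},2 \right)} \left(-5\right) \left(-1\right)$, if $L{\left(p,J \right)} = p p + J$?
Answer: $\frac{140}{3} \approx 46.667$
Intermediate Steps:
$L{\left(p,J \right)} = J + p^{2}$ ($L{\left(p,J \right)} = p^{2} + J = J + p^{2}$)
$H{\left(M,X \right)} = 9 - \frac{1}{M}$
$H{\left(L{\left(0,-3 \right)},2 \right)} \left(-5\right) \left(-1\right) = \left(9 - \frac{1}{-3 + 0^{2}}\right) \left(-5\right) \left(-1\right) = \left(9 - \frac{1}{-3 + 0}\right) \left(-5\right) \left(-1\right) = \left(9 - \frac{1}{-3}\right) \left(-5\right) \left(-1\right) = \left(9 - - \frac{1}{3}\right) \left(-5\right) \left(-1\right) = \left(9 + \frac{1}{3}\right) \left(-5\right) \left(-1\right) = \frac{28}{3} \left(-5\right) \left(-1\right) = \left(- \frac{140}{3}\right) \left(-1\right) = \frac{140}{3}$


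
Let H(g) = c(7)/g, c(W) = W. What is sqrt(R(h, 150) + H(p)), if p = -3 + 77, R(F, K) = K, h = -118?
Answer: sqrt(821918)/74 ≈ 12.251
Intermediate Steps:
p = 74
H(g) = 7/g
sqrt(R(h, 150) + H(p)) = sqrt(150 + 7/74) = sqrt(11107/74) = sqrt(821918)/74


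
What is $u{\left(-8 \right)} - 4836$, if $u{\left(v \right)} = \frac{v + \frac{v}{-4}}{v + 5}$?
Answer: $-4834$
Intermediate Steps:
$u{\left(v \right)} = \frac{3 v}{4 \left(5 + v\right)}$ ($u{\left(v \right)} = \frac{v + v \left(- \frac{1}{4}\right)}{5 + v} = \frac{v - \frac{v}{4}}{5 + v} = \frac{\frac{3}{4} v}{5 + v} = \frac{3 v}{4 \left(5 + v\right)}$)
$u{\left(-8 \right)} - 4836 = \frac{3}{4} \left(-8\right) \frac{1}{5 - 8} - 4836 = \frac{3}{4} \left(-8\right) \frac{1}{-3} - 4836 = \frac{3}{4} \left(-8\right) \left(- \frac{1}{3}\right) - 4836 = 2 - 4836 = -4834$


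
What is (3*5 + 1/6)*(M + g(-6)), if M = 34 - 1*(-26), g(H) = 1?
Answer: 5551/6 ≈ 925.17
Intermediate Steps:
M = 60 (M = 34 + 26 = 60)
(3*5 + 1/6)*(M + g(-6)) = (3*5 + 1/6)*(60 + 1) = (15 + 1/6)*61 = (91/6)*61 = 5551/6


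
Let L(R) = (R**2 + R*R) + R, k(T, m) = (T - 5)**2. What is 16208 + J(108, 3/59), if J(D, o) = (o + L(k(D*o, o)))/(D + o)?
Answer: 83219590244/5134475 ≈ 16208.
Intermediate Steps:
k(T, m) = (-5 + T)**2
L(R) = R + 2*R**2 (L(R) = (R**2 + R**2) + R = 2*R**2 + R = R + 2*R**2)
J(D, o) = (o + (-5 + D*o)**2*(1 + 2*(-5 + D*o)**2))/(D + o)
16208 + J(108, 3/59) = 16208 + (3/59 + (-5 + 108*(3/59))**2*(1 + 2*(-5 + 108*(3/59))**2))/(108 + 3/59) = 16208 + (3/59 + (-5 + 324/59)**2*(1 + 2*(-5 + 324/59)**2))/(6375/59) = 16208 + 59*(3/59 + (29/59)**2*(1 + 2*(29/59)**2))/6375 = 16208 + 59*(3/59 + 841*(1 + 2*(841/3481))/3481)/6375 = 16208 + 59*(3/59 + 841*(1 + 1682/3481)/3481)/6375 = 16208 + 59*(3/59 + (841/3481)*(5163/3481))/6375 = 16208 + 59*(3/59 + 4342083/12117361)/6375 = 16208 + (59/6375)*(4958220/12117361) = 16208 + 19444/5134475 = 83219590244/5134475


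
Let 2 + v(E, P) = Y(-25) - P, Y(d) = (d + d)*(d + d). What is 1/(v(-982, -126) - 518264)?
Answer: -1/515640 ≈ -1.9393e-6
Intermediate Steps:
Y(d) = 4*d² (Y(d) = (2*d)*(2*d) = 4*d²)
v(E, P) = 2498 - P (v(E, P) = -2 + (4*(-25)² - P) = -2 + (4*625 - P) = -2 + (2500 - P) = 2498 - P)
1/(v(-982, -126) - 518264) = 1/((2498 - 1*(-126)) - 518264) = 1/((2498 + 126) - 518264) = 1/(2624 - 518264) = 1/(-515640) = -1/515640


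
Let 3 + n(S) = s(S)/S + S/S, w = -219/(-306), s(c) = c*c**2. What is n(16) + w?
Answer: 25981/102 ≈ 254.72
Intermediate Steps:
s(c) = c**3
w = 73/102 (w = -219*(-1/306) = 73/102 ≈ 0.71569)
n(S) = -2 + S**2 (n(S) = -3 + (S**3/S + S/S) = -3 + (S**2 + 1) = -3 + (1 + S**2) = -2 + S**2)
n(16) + w = (-2 + 16**2) + 73/102 = (-2 + 256) + 73/102 = 254 + 73/102 = 25981/102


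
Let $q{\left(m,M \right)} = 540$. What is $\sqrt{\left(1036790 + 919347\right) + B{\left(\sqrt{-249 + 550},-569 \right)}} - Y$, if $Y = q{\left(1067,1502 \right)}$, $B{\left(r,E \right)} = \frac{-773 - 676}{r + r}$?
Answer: $-540 + \frac{\sqrt{14467589252 - 17802 \sqrt{301}}}{86} \approx 858.6$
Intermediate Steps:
$B{\left(r,E \right)} = - \frac{1449}{2 r}$
$Y = 540$
$\sqrt{\left(1036790 + 919347\right) + B{\left(\sqrt{-249 + 550},-569 \right)}} - Y = \sqrt{\left(1036790 + 919347\right) - \frac{1449}{2 \sqrt{-249 + 550}}} - 540 = \sqrt{1956137 - \frac{1449}{2 \sqrt{301}}} - 540 = \sqrt{1956137 - \frac{1449 \frac{\sqrt{301}}{301}}{2}} - 540 = \sqrt{1956137 - \frac{207 \sqrt{301}}{86}} - 540 = -540 + \sqrt{1956137 - \frac{207 \sqrt{301}}{86}}$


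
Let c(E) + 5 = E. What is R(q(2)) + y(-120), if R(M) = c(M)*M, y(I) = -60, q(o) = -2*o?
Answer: -24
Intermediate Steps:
c(E) = -5 + E
R(M) = M*(-5 + M) (R(M) = (-5 + M)*M = M*(-5 + M))
R(q(2)) + y(-120) = (-2*2)*(-5 - 2*2) - 60 = -4*(-5 - 4) - 60 = -4*(-9) - 60 = 36 - 60 = -24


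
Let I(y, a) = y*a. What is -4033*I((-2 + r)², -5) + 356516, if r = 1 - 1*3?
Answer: 679156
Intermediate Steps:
r = -2 (r = 1 - 3 = -2)
I(y, a) = a*y
-4033*I((-2 + r)², -5) + 356516 = -(-20165)*(-2 - 2)² + 356516 = -(-20165)*(-4)² + 356516 = -(-20165)*16 + 356516 = -4033*(-80) + 356516 = 322640 + 356516 = 679156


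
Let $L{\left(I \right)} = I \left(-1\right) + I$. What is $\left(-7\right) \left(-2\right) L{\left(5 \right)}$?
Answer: $0$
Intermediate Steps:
$L{\left(I \right)} = 0$ ($L{\left(I \right)} = - I + I = 0$)
$\left(-7\right) \left(-2\right) L{\left(5 \right)} = \left(-7\right) \left(-2\right) 0 = 14 \cdot 0 = 0$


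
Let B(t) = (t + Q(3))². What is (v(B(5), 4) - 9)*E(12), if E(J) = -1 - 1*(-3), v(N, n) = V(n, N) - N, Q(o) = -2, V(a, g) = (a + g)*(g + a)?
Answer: 302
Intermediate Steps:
V(a, g) = (a + g)² (V(a, g) = (a + g)*(a + g) = (a + g)²)
B(t) = (-2 + t)² (B(t) = (t - 2)² = (-2 + t)²)
v(N, n) = (N + n)² - N (v(N, n) = (n + N)² - N = (N + n)² - N)
E(J) = 2 (E(J) = -1 + 3 = 2)
(v(B(5), 4) - 9)*E(12) = ((((-2 + 5)² + 4)² - (-2 + 5)²) - 9)*2 = (((3² + 4)² - 1*3²) - 9)*2 = (((9 + 4)² - 1*9) - 9)*2 = ((13² - 9) - 9)*2 = ((169 - 9) - 9)*2 = (160 - 9)*2 = 151*2 = 302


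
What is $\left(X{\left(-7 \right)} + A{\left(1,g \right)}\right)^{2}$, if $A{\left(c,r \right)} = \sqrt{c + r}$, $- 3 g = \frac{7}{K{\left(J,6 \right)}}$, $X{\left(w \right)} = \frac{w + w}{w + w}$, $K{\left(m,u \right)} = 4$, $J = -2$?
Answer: $\frac{\left(6 + \sqrt{15}\right)^{2}}{36} \approx 2.7077$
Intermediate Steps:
$X{\left(w \right)} = 1$ ($X{\left(w \right)} = \frac{2 w}{2 w} = 2 w \frac{1}{2 w} = 1$)
$g = - \frac{7}{12}$ ($g = - \frac{7 \cdot \frac{1}{4}}{3} = \left(- \frac{1}{3}\right) \frac{7}{4} = - \frac{7}{12} \approx -0.58333$)
$\left(X{\left(-7 \right)} + A{\left(1,g \right)}\right)^{2} = \left(1 + \sqrt{1 - \frac{7}{12}}\right)^{2} = \left(1 + \sqrt{\frac{5}{12}}\right)^{2} = \left(1 + \frac{\sqrt{15}}{6}\right)^{2}$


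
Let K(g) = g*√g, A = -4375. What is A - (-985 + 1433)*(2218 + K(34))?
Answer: -998039 - 15232*√34 ≈ -1.0869e+6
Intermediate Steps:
K(g) = g^(3/2)
A - (-985 + 1433)*(2218 + K(34)) = -4375 - (-985 + 1433)*(2218 + 34^(3/2)) = -4375 - 448*(2218 + 34*√34) = -4375 - (993664 + 15232*√34) = -4375 + (-993664 - 15232*√34) = -998039 - 15232*√34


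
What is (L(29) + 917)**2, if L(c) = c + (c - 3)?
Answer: 944784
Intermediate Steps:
L(c) = -3 + 2*c (L(c) = c + (-3 + c) = -3 + 2*c)
(L(29) + 917)**2 = ((-3 + 2*29) + 917)**2 = ((-3 + 58) + 917)**2 = (55 + 917)**2 = 972**2 = 944784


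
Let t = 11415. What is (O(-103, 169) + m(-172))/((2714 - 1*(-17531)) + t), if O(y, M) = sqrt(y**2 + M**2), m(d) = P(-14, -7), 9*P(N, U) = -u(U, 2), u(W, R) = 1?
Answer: -1/284940 + sqrt(39170)/31660 ≈ 0.0062477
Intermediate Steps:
P(N, U) = -1/9 (P(N, U) = (-1*1)/9 = (1/9)*(-1) = -1/9)
m(d) = -1/9
O(y, M) = sqrt(M**2 + y**2)
(O(-103, 169) + m(-172))/((2714 - 1*(-17531)) + t) = (sqrt(169**2 + (-103)**2) - 1/9)/((2714 - 1*(-17531)) + 11415) = (sqrt(28561 + 10609) - 1/9)/((2714 + 17531) + 11415) = (sqrt(39170) - 1/9)/(20245 + 11415) = (-1/9 + sqrt(39170))/31660 = (-1/9 + sqrt(39170))*(1/31660) = -1/284940 + sqrt(39170)/31660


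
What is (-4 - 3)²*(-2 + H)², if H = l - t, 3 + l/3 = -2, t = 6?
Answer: 25921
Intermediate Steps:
l = -15 (l = -9 + 3*(-2) = -9 - 6 = -15)
H = -21 (H = -15 - 1*6 = -15 - 6 = -21)
(-4 - 3)²*(-2 + H)² = (-4 - 3)²*(-2 - 21)² = (-7)²*(-23)² = 49*529 = 25921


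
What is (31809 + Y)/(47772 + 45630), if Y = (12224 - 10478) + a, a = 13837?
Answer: 23696/46701 ≈ 0.50740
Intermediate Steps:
Y = 15583 (Y = (12224 - 10478) + 13837 = 1746 + 13837 = 15583)
(31809 + Y)/(47772 + 45630) = (31809 + 15583)/(47772 + 45630) = 47392/93402 = 47392*(1/93402) = 23696/46701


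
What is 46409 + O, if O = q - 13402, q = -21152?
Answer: 11855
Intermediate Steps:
O = -34554 (O = -21152 - 13402 = -34554)
46409 + O = 46409 - 34554 = 11855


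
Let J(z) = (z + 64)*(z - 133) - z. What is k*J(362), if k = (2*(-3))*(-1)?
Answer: 583152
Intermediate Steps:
k = 6 (k = -6*(-1) = 6)
J(z) = -z + (-133 + z)*(64 + z) (J(z) = (64 + z)*(-133 + z) - z = (-133 + z)*(64 + z) - z = -z + (-133 + z)*(64 + z))
k*J(362) = 6*(-8512 + 362² - 70*362) = 6*(-8512 + 131044 - 25340) = 6*97192 = 583152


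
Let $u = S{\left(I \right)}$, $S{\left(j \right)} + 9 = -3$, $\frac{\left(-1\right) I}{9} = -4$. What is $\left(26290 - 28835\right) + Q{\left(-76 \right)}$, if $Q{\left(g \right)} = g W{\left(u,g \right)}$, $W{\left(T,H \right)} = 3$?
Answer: $-2773$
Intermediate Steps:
$I = 36$ ($I = \left(-9\right) \left(-4\right) = 36$)
$S{\left(j \right)} = -12$ ($S{\left(j \right)} = -9 - 3 = -12$)
$u = -12$
$Q{\left(g \right)} = 3 g$ ($Q{\left(g \right)} = g 3 = 3 g$)
$\left(26290 - 28835\right) + Q{\left(-76 \right)} = \left(26290 - 28835\right) + 3 \left(-76\right) = -2545 - 228 = -2773$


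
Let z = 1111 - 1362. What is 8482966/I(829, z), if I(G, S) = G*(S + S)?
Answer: -4241483/208079 ≈ -20.384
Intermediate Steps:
z = -251
I(G, S) = 2*G*S (I(G, S) = G*(2*S) = 2*G*S)
8482966/I(829, z) = 8482966/((2*829*(-251))) = 8482966/(-416158) = 8482966*(-1/416158) = -4241483/208079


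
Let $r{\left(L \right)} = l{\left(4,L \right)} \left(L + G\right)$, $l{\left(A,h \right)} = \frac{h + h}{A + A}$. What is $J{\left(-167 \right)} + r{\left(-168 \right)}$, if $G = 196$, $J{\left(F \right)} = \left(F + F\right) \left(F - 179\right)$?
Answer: $114388$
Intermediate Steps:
$J{\left(F \right)} = 2 F \left(-179 + F\right)$
$l{\left(A,h \right)} = \frac{h}{A}$ ($l{\left(A,h \right)} = \frac{2 h}{2 A} = 2 h \frac{1}{2 A} = \frac{h}{A}$)
$r{\left(L \right)} = \frac{L \left(196 + L\right)}{4}$ ($r{\left(L \right)} = \frac{L}{4} \left(L + 196\right) = L \frac{1}{4} \left(196 + L\right) = \frac{L}{4} \left(196 + L\right) = \frac{L \left(196 + L\right)}{4}$)
$J{\left(-167 \right)} + r{\left(-168 \right)} = 2 \left(-167\right) \left(-179 - 167\right) + \frac{1}{4} \left(-168\right) \left(196 - 168\right) = 2 \left(-167\right) \left(-346\right) + \frac{1}{4} \left(-168\right) 28 = 115564 - 1176 = 114388$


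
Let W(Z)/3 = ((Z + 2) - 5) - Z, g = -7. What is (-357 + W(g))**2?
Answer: 133956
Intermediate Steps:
W(Z) = -9 (W(Z) = 3*(((Z + 2) - 5) - Z) = 3*(((2 + Z) - 5) - Z) = 3*((-3 + Z) - Z) = 3*(-3) = -9)
(-357 + W(g))**2 = (-357 - 9)**2 = (-366)**2 = 133956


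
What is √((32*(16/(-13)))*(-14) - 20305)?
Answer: 3*I*√370929/13 ≈ 140.55*I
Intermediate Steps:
√((32*(16/(-13)))*(-14) - 20305) = √((32*(16*(-1/13)))*(-14) - 20305) = √((32*(-16/13))*(-14) - 20305) = √(-512/13*(-14) - 20305) = √(7168/13 - 20305) = √(-256797/13) = 3*I*√370929/13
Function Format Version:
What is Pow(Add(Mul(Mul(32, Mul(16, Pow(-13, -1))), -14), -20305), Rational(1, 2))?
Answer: Mul(Rational(3, 13), I, Pow(370929, Rational(1, 2))) ≈ Mul(140.55, I)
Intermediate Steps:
Pow(Add(Mul(Mul(32, Mul(16, Pow(-13, -1))), -14), -20305), Rational(1, 2)) = Pow(Add(Mul(Mul(32, Mul(16, Rational(-1, 13))), -14), -20305), Rational(1, 2)) = Pow(Add(Mul(Mul(32, Rational(-16, 13)), -14), -20305), Rational(1, 2)) = Pow(Add(Mul(Rational(-512, 13), -14), -20305), Rational(1, 2)) = Pow(Add(Rational(7168, 13), -20305), Rational(1, 2)) = Pow(Rational(-256797, 13), Rational(1, 2)) = Mul(Rational(3, 13), I, Pow(370929, Rational(1, 2)))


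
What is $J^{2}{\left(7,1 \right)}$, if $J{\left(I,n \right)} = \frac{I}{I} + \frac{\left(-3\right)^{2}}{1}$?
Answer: $100$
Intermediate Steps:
$J{\left(I,n \right)} = 10$ ($J{\left(I,n \right)} = 1 + 9 \cdot 1 = 1 + 9 = 10$)
$J^{2}{\left(7,1 \right)} = 10^{2} = 100$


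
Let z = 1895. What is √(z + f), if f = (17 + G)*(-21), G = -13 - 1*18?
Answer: √2189 ≈ 46.787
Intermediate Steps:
G = -31 (G = -13 - 18 = -31)
f = 294 (f = (17 - 31)*(-21) = -14*(-21) = 294)
√(z + f) = √(1895 + 294) = √2189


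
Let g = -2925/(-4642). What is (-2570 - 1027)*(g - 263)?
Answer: 398260167/422 ≈ 9.4374e+5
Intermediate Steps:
g = 2925/4642 (g = -2925*(-1/4642) = 2925/4642 ≈ 0.63012)
(-2570 - 1027)*(g - 263) = (-2570 - 1027)*(2925/4642 - 263) = -3597*(-1217921/4642) = 398260167/422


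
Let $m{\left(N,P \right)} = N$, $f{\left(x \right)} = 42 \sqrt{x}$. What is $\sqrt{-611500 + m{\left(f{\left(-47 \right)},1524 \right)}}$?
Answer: $\sqrt{-611500 + 42 i \sqrt{47}} \approx 0.184 + 781.98 i$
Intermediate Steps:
$\sqrt{-611500 + m{\left(f{\left(-47 \right)},1524 \right)}} = \sqrt{-611500 + 42 \sqrt{-47}} = \sqrt{-611500 + 42 i \sqrt{47}}$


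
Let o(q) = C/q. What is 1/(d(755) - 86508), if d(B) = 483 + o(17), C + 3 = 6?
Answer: -17/1462422 ≈ -1.1625e-5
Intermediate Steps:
C = 3 (C = -3 + 6 = 3)
o(q) = 3/q
d(B) = 8214/17 (d(B) = 483 + 3/17 = 8214/17)
1/(d(755) - 86508) = 1/(8214/17 - 86508) = 1/(-1462422/17) = -17/1462422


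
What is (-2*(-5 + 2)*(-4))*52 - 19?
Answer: -1267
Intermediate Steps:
(-2*(-5 + 2)*(-4))*52 - 19 = (-2*(-3)*(-4))*52 - 19 = (6*(-4))*52 - 19 = -24*52 - 19 = -1248 - 19 = -1267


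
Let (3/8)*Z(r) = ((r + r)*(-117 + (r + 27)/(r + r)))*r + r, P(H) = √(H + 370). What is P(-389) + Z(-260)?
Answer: -126064640/3 + I*√19 ≈ -4.2022e+7 + 4.3589*I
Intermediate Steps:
P(H) = √(370 + H)
Z(r) = 8*r/3 + 16*r²*(-117 + (27 + r)/(2*r))/3 (Z(r) = 8*(((r + r)*(-117 + (r + 27)/(r + r)))*r + r)/3 = 8*(((2*r)*(-117 + (27 + r)/((2*r))))*r + r)/3 = 8*(((2*r)*(-117 + (27 + r)*(1/(2*r))))*r + r)/3 = 8*(((2*r)*(-117 + (27 + r)/(2*r)))*r + r)/3 = 8*((2*r*(-117 + (27 + r)/(2*r)))*r + r)/3 = 8*(2*r²*(-117 + (27 + r)/(2*r)) + r)/3 = 8*(r + 2*r²*(-117 + (27 + r)/(2*r)))/3 = 8*r/3 + 16*r²*(-117 + (27 + r)/(2*r))/3)
P(-389) + Z(-260) = √(370 - 389) + (8/3)*(-260)*(28 - 233*(-260)) = √(-19) + (8/3)*(-260)*(28 + 60580) = I*√19 + (8/3)*(-260)*60608 = I*√19 - 126064640/3 = -126064640/3 + I*√19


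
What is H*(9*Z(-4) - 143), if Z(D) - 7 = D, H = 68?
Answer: -7888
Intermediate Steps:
Z(D) = 7 + D
H*(9*Z(-4) - 143) = 68*(9*(7 - 4) - 143) = 68*(9*3 - 143) = 68*(27 - 143) = 68*(-116) = -7888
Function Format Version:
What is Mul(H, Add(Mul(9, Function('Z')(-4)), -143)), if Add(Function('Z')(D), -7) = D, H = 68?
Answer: -7888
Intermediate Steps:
Function('Z')(D) = Add(7, D)
Mul(H, Add(Mul(9, Function('Z')(-4)), -143)) = Mul(68, Add(Mul(9, Add(7, -4)), -143)) = Mul(68, Add(Mul(9, 3), -143)) = Mul(68, Add(27, -143)) = Mul(68, -116) = -7888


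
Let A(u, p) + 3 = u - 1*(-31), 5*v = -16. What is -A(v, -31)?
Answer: -124/5 ≈ -24.800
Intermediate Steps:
v = -16/5 (v = (⅕)*(-16) = -16/5 ≈ -3.2000)
A(u, p) = 28 + u (A(u, p) = -3 + (u - 1*(-31)) = -3 + (u + 31) = -3 + (31 + u) = 28 + u)
-A(v, -31) = -(28 - 16/5) = -1*124/5 = -124/5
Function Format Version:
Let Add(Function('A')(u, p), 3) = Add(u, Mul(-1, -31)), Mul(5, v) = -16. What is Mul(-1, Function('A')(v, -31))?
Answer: Rational(-124, 5) ≈ -24.800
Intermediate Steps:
v = Rational(-16, 5) (v = Mul(Rational(1, 5), -16) = Rational(-16, 5) ≈ -3.2000)
Function('A')(u, p) = Add(28, u) (Function('A')(u, p) = Add(-3, Add(u, Mul(-1, -31))) = Add(-3, Add(u, 31)) = Add(-3, Add(31, u)) = Add(28, u))
Mul(-1, Function('A')(v, -31)) = Mul(-1, Add(28, Rational(-16, 5))) = Mul(-1, Rational(124, 5)) = Rational(-124, 5)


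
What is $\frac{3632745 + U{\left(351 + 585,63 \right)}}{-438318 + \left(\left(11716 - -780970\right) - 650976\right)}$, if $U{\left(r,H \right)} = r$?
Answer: $- \frac{3633681}{296608} \approx -12.251$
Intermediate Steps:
$\frac{3632745 + U{\left(351 + 585,63 \right)}}{-438318 + \left(\left(11716 - -780970\right) - 650976\right)} = \frac{3632745 + \left(351 + 585\right)}{-438318 + \left(\left(11716 - -780970\right) - 650976\right)} = \frac{3632745 + 936}{-438318 + \left(\left(11716 + 780970\right) - 650976\right)} = \frac{3633681}{-438318 + \left(792686 - 650976\right)} = \frac{3633681}{-438318 + 141710} = \frac{3633681}{-296608} = 3633681 \left(- \frac{1}{296608}\right) = - \frac{3633681}{296608}$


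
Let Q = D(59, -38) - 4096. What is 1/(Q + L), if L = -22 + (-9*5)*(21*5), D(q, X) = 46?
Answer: -1/8797 ≈ -0.00011368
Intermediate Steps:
L = -4747 (L = -22 - 45*105 = -22 - 4725 = -4747)
Q = -4050 (Q = 46 - 4096 = -4050)
1/(Q + L) = 1/(-4050 - 4747) = 1/(-8797) = -1/8797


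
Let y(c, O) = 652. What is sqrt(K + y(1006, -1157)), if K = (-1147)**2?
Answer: sqrt(1316261) ≈ 1147.3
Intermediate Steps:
K = 1315609
sqrt(K + y(1006, -1157)) = sqrt(1315609 + 652) = sqrt(1316261)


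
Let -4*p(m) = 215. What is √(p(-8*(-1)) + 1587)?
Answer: √6133/2 ≈ 39.157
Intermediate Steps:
p(m) = -215/4 (p(m) = -¼*215 = -215/4)
√(p(-8*(-1)) + 1587) = √(-215/4 + 1587) = √(6133/4) = √6133/2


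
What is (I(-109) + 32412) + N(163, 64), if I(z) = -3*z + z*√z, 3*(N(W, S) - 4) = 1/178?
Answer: 17484763/534 - 109*I*√109 ≈ 32743.0 - 1138.0*I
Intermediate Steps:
N(W, S) = 2137/534 (N(W, S) = 4 + (⅓)/178 = 4 + (⅓)*(1/178) = 4 + 1/534 = 2137/534)
I(z) = z^(3/2) - 3*z (I(z) = -3*z + z^(3/2) = z^(3/2) - 3*z)
(I(-109) + 32412) + N(163, 64) = (((-109)^(3/2) - 3*(-109)) + 32412) + 2137/534 = ((-109*I*√109 + 327) + 32412) + 2137/534 = ((327 - 109*I*√109) + 32412) + 2137/534 = (32739 - 109*I*√109) + 2137/534 = 17484763/534 - 109*I*√109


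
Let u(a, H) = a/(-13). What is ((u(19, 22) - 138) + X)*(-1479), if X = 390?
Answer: -4817103/13 ≈ -3.7055e+5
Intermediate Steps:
u(a, H) = -a/13 (u(a, H) = a*(-1/13) = -a/13)
((u(19, 22) - 138) + X)*(-1479) = ((-1/13*19 - 138) + 390)*(-1479) = ((-19/13 - 138) + 390)*(-1479) = (-1813/13 + 390)*(-1479) = (3257/13)*(-1479) = -4817103/13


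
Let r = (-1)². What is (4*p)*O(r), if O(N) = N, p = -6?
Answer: -24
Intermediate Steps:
r = 1
(4*p)*O(r) = (4*(-6))*1 = -24*1 = -24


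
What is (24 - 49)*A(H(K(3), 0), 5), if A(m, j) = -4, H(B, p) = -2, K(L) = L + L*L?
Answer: 100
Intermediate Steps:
K(L) = L + L**2
(24 - 49)*A(H(K(3), 0), 5) = (24 - 49)*(-4) = -25*(-4) = 100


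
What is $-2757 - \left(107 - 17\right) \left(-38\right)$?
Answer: $663$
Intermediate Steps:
$-2757 - \left(107 - 17\right) \left(-38\right) = -2757 - 90 \left(-38\right) = -2757 - -3420 = -2757 + 3420 = 663$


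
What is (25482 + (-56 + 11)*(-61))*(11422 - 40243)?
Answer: -813530367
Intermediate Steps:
(25482 + (-56 + 11)*(-61))*(11422 - 40243) = (25482 - 45*(-61))*(-28821) = (25482 + 2745)*(-28821) = 28227*(-28821) = -813530367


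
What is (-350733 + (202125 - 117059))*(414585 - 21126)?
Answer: -104529072153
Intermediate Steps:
(-350733 + (202125 - 117059))*(414585 - 21126) = (-350733 + 85066)*393459 = -265667*393459 = -104529072153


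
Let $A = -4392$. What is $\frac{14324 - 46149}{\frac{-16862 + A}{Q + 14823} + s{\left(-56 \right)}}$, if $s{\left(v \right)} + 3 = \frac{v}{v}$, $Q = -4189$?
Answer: $\frac{8905975}{1119} \approx 7958.9$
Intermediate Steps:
$s{\left(v \right)} = -2$ ($s{\left(v \right)} = -3 + \frac{v}{v} = -3 + 1 = -2$)
$\frac{14324 - 46149}{\frac{-16862 + A}{Q + 14823} + s{\left(-56 \right)}} = \frac{14324 - 46149}{\frac{-16862 - 4392}{-4189 + 14823} - 2} = - \frac{31825}{- \frac{21254}{10634} - 2} = - \frac{31825}{\left(-21254\right) \frac{1}{10634} - 2} = - \frac{31825}{- \frac{10627}{5317} - 2} = - \frac{31825}{- \frac{21261}{5317}} = \left(-31825\right) \left(- \frac{5317}{21261}\right) = \frac{8905975}{1119}$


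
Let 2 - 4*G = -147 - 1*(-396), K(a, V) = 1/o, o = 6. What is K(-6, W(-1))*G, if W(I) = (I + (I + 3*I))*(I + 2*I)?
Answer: -247/24 ≈ -10.292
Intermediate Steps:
W(I) = 15*I**2 (W(I) = (I + 4*I)*(3*I) = (5*I)*(3*I) = 15*I**2)
K(a, V) = 1/6
G = -247/4 (G = 1/2 - (-147 - 1*(-396))/4 = 1/2 - (-147 + 396)/4 = 1/2 - 1/4*249 = 1/2 - 249/4 = -247/4 ≈ -61.750)
K(-6, W(-1))*G = (1/6)*(-247/4) = -247/24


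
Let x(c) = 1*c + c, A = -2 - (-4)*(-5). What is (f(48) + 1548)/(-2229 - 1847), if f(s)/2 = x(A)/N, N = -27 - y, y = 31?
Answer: -11234/29551 ≈ -0.38016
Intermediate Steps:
N = -58 (N = -27 - 1*31 = -27 - 31 = -58)
A = -22 (A = -2 - 1*20 = -2 - 20 = -22)
x(c) = 2*c (x(c) = c + c = 2*c)
f(s) = 44/29 (f(s) = 2*((2*(-22))/(-58)) = 2*(-44*(-1/58)) = 2*(22/29) = 44/29)
(f(48) + 1548)/(-2229 - 1847) = (44/29 + 1548)/(-2229 - 1847) = (44936/29)/(-4076) = (44936/29)*(-1/4076) = -11234/29551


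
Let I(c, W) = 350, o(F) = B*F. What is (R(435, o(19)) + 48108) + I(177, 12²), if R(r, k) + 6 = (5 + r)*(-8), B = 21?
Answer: 44932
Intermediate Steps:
o(F) = 21*F
R(r, k) = -46 - 8*r (R(r, k) = -6 + (5 + r)*(-8) = -6 + (-40 - 8*r) = -46 - 8*r)
(R(435, o(19)) + 48108) + I(177, 12²) = ((-46 - 8*435) + 48108) + 350 = ((-46 - 3480) + 48108) + 350 = (-3526 + 48108) + 350 = 44582 + 350 = 44932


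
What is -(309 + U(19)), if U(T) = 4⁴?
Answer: -565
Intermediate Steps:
U(T) = 256
-(309 + U(19)) = -(309 + 256) = -1*565 = -565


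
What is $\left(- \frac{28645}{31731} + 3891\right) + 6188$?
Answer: $\frac{319788104}{31731} \approx 10078.0$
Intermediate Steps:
$\left(- \frac{28645}{31731} + 3891\right) + 6188 = \frac{123436676}{31731} + 6188 = \frac{319788104}{31731}$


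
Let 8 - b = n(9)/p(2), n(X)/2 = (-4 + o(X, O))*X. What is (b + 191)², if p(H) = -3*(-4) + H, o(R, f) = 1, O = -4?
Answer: 2016400/49 ≈ 41151.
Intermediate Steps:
n(X) = -6*X (n(X) = 2*((-4 + 1)*X) = 2*(-3*X) = -6*X)
p(H) = 12 + H
b = 83/7 (b = 8 - (-6*9)/(12 + 2) = 8 - (-54)/14 = 8 - 1*(-27/7) = 8 + 27/7 = 83/7 ≈ 11.857)
(b + 191)² = (83/7 + 191)² = (1420/7)² = 2016400/49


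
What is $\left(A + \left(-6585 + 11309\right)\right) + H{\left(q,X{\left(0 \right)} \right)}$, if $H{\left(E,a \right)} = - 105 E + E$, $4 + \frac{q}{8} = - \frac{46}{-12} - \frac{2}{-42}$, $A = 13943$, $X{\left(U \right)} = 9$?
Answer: $\frac{394087}{21} \approx 18766.0$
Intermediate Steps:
$q = - \frac{20}{21}$ ($q = -32 + 8 \left(- \frac{46}{-12} - \frac{2}{-42}\right) = -32 + 8 \left(\left(-46\right) \left(- \frac{1}{12}\right) - - \frac{1}{21}\right) = -32 + 8 \left(\frac{23}{6} + \frac{1}{21}\right) = -32 + 8 \cdot \frac{163}{42} = -32 + \frac{652}{21} = - \frac{20}{21} \approx -0.95238$)
$H{\left(E,a \right)} = - 104 E$
$\left(A + \left(-6585 + 11309\right)\right) + H{\left(q,X{\left(0 \right)} \right)} = \left(13943 + \left(-6585 + 11309\right)\right) - - \frac{2080}{21} = \left(13943 + 4724\right) + \frac{2080}{21} = 18667 + \frac{2080}{21} = \frac{394087}{21}$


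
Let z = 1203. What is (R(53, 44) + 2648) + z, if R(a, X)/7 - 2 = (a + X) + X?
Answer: 4852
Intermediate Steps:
R(a, X) = 14 + 7*a + 14*X (R(a, X) = 14 + 7*((a + X) + X) = 14 + 7*((X + a) + X) = 14 + 7*(a + 2*X) = 14 + (7*a + 14*X) = 14 + 7*a + 14*X)
(R(53, 44) + 2648) + z = ((14 + 7*53 + 14*44) + 2648) + 1203 = ((14 + 371 + 616) + 2648) + 1203 = (1001 + 2648) + 1203 = 3649 + 1203 = 4852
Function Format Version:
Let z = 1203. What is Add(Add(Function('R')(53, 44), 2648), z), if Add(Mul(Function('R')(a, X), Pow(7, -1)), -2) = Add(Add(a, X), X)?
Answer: 4852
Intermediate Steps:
Function('R')(a, X) = Add(14, Mul(7, a), Mul(14, X)) (Function('R')(a, X) = Add(14, Mul(7, Add(Add(a, X), X))) = Add(14, Mul(7, Add(Add(X, a), X))) = Add(14, Mul(7, Add(a, Mul(2, X)))) = Add(14, Add(Mul(7, a), Mul(14, X))) = Add(14, Mul(7, a), Mul(14, X)))
Add(Add(Function('R')(53, 44), 2648), z) = Add(Add(Add(14, Mul(7, 53), Mul(14, 44)), 2648), 1203) = Add(Add(Add(14, 371, 616), 2648), 1203) = Add(Add(1001, 2648), 1203) = Add(3649, 1203) = 4852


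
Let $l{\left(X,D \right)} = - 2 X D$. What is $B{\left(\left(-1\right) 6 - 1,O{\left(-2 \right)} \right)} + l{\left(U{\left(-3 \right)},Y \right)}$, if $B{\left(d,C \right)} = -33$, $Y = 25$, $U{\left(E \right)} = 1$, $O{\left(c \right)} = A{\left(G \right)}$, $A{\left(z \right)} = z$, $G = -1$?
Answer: $-83$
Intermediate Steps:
$O{\left(c \right)} = -1$
$l{\left(X,D \right)} = - 2 D X$
$B{\left(\left(-1\right) 6 - 1,O{\left(-2 \right)} \right)} + l{\left(U{\left(-3 \right)},Y \right)} = -33 - 50 \cdot 1 = -33 - 50 = -83$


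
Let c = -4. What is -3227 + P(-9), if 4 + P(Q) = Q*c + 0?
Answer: -3195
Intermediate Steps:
P(Q) = -4 - 4*Q (P(Q) = -4 + (Q*(-4) + 0) = -4 + (-4*Q + 0) = -4 - 4*Q)
-3227 + P(-9) = -3227 + (-4 - 4*(-9)) = -3227 + (-4 + 36) = -3227 + 32 = -3195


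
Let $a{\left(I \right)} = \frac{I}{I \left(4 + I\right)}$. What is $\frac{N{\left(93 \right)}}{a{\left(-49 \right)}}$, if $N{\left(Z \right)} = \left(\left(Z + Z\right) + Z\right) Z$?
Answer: $-1167615$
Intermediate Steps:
$a{\left(I \right)} = \frac{1}{4 + I}$ ($a{\left(I \right)} = I \frac{1}{I \left(4 + I\right)} = \frac{1}{4 + I}$)
$N{\left(Z \right)} = 3 Z^{2}$ ($N{\left(Z \right)} = \left(2 Z + Z\right) Z = 3 Z Z = 3 Z^{2}$)
$\frac{N{\left(93 \right)}}{a{\left(-49 \right)}} = \frac{3 \cdot 93^{2}}{\frac{1}{4 - 49}} = \frac{3 \cdot 8649}{\frac{1}{-45}} = \frac{25947}{- \frac{1}{45}} = 25947 \left(-45\right) = -1167615$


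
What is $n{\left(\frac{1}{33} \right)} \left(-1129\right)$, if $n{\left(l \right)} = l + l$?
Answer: $- \frac{2258}{33} \approx -68.424$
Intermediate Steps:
$n{\left(l \right)} = 2 l$
$n{\left(\frac{1}{33} \right)} \left(-1129\right) = \frac{2}{33} \left(-1129\right) = - \frac{2258}{33}$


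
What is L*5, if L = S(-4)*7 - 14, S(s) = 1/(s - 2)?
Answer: -455/6 ≈ -75.833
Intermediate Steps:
S(s) = 1/(-2 + s)
L = -91/6 (L = 7/(-2 - 4) - 14 = 7/(-6) - 14 = -1/6*7 - 14 = -7/6 - 14 = -91/6 ≈ -15.167)
L*5 = -91/6*5 = -455/6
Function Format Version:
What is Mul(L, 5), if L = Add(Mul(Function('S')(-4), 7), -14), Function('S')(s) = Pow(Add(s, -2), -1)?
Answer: Rational(-455, 6) ≈ -75.833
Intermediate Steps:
Function('S')(s) = Pow(Add(-2, s), -1)
L = Rational(-91, 6) (L = Add(Mul(Pow(Add(-2, -4), -1), 7), -14) = Add(Mul(Pow(-6, -1), 7), -14) = Add(Mul(Rational(-1, 6), 7), -14) = Add(Rational(-7, 6), -14) = Rational(-91, 6) ≈ -15.167)
Mul(L, 5) = Mul(Rational(-91, 6), 5) = Rational(-455, 6)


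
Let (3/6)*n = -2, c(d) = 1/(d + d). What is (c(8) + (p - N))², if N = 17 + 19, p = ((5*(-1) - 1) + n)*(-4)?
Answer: 4225/256 ≈ 16.504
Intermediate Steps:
c(d) = 1/(2*d)
n = -4 (n = 2*(-2) = -4)
p = 40 (p = ((5*(-1) - 1) - 4)*(-4) = ((-5 - 1) - 4)*(-4) = (-6 - 4)*(-4) = -10*(-4) = 40)
N = 36
(c(8) + (p - N))² = ((½)/8 + (40 - 1*36))² = ((½)*(⅛) + (40 - 36))² = (1/16 + 4)² = (65/16)² = 4225/256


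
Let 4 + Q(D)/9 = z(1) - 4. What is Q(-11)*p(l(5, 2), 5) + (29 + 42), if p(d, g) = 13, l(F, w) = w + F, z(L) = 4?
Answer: -397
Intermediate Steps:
Q(D) = -36 (Q(D) = -36 + 9*(4 - 4) = -36 + 9*0 = -36 + 0 = -36)
l(F, w) = F + w
Q(-11)*p(l(5, 2), 5) + (29 + 42) = -36*13 + (29 + 42) = -468 + 71 = -397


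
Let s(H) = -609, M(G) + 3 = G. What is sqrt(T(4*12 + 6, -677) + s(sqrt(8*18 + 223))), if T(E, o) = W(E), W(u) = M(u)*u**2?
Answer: sqrt(148107) ≈ 384.85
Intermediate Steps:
M(G) = -3 + G
W(u) = u**2*(-3 + u) (W(u) = (-3 + u)*u**2 = u**2*(-3 + u))
T(E, o) = E**2*(-3 + E)
sqrt(T(4*12 + 6, -677) + s(sqrt(8*18 + 223))) = sqrt((4*12 + 6)**2*(-3 + (4*12 + 6)) - 609) = sqrt((48 + 6)**2*(-3 + (48 + 6)) - 609) = sqrt(54**2*(-3 + 54) - 609) = sqrt(2916*51 - 609) = sqrt(148716 - 609) = sqrt(148107)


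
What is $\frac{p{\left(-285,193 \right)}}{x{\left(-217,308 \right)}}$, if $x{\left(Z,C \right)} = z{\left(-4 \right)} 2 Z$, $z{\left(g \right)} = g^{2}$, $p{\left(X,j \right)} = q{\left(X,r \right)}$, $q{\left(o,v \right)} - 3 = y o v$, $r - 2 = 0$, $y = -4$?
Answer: $- \frac{2283}{6944} \approx -0.32877$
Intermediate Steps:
$r = 2$ ($r = 2 + 0 = 2$)
$q{\left(o,v \right)} = 3 - 4 o v$ ($q{\left(o,v \right)} = 3 + - 4 o v = 3 - 4 o v$)
$p{\left(X,j \right)} = 3 - 8 X$ ($p{\left(X,j \right)} = 3 - 4 X 2 = 3 - 8 X$)
$x{\left(Z,C \right)} = 32 Z$ ($x{\left(Z,C \right)} = \left(-4\right)^{2} \cdot 2 Z = 16 \cdot 2 Z = 32 Z$)
$\frac{p{\left(-285,193 \right)}}{x{\left(-217,308 \right)}} = \frac{3 - -2280}{32 \left(-217\right)} = \frac{3 + 2280}{-6944} = 2283 \left(- \frac{1}{6944}\right) = - \frac{2283}{6944}$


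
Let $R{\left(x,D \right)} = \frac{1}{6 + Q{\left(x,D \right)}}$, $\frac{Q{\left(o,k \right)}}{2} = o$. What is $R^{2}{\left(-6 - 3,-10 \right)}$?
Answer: $\frac{1}{144} \approx 0.0069444$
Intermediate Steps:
$Q{\left(o,k \right)} = 2 o$
$R{\left(x,D \right)} = \frac{1}{6 + 2 x}$
$R^{2}{\left(-6 - 3,-10 \right)} = \left(\frac{1}{2 \left(3 - 9\right)}\right)^{2} = \left(\frac{1}{2 \left(-6\right)}\right)^{2} = \left(\frac{1}{2} \left(- \frac{1}{6}\right)\right)^{2} = \left(- \frac{1}{12}\right)^{2} = \frac{1}{144}$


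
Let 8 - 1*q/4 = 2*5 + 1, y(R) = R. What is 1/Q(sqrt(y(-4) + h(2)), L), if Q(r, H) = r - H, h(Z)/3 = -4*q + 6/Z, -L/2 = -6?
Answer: 12/5 + sqrt(149)/5 ≈ 4.8413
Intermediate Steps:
q = -12 (q = 32 - 4*(2*5 + 1) = 32 - 4*(10 + 1) = 32 - 4*11 = 32 - 44 = -12)
L = 12 (L = -2*(-6) = 12)
h(Z) = 144 + 18/Z (h(Z) = 3*(-4*(-12) + 6/Z) = 3*(48 + 6/Z) = 144 + 18/Z)
1/Q(sqrt(y(-4) + h(2)), L) = 1/(sqrt(-4 + (144 + 18/2)) - 1*12) = 1/(sqrt(-4 + (144 + 18*(1/2))) - 12) = 1/(sqrt(-4 + (144 + 9)) - 12) = 1/(sqrt(-4 + 153) - 12) = 1/(sqrt(149) - 12) = 1/(-12 + sqrt(149))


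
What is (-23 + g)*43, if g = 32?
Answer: 387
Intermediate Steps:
(-23 + g)*43 = (-23 + 32)*43 = 9*43 = 387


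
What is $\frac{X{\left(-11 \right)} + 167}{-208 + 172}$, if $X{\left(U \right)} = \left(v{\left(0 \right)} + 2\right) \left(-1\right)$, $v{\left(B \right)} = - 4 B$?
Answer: $- \frac{55}{12} \approx -4.5833$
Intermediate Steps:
$X{\left(U \right)} = -2$ ($X{\left(U \right)} = \left(\left(-4\right) 0 + 2\right) \left(-1\right) = \left(0 + 2\right) \left(-1\right) = 2 \left(-1\right) = -2$)
$\frac{X{\left(-11 \right)} + 167}{-208 + 172} = \frac{-2 + 167}{-208 + 172} = \frac{165}{-36} = 165 \left(- \frac{1}{36}\right) = - \frac{55}{12}$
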